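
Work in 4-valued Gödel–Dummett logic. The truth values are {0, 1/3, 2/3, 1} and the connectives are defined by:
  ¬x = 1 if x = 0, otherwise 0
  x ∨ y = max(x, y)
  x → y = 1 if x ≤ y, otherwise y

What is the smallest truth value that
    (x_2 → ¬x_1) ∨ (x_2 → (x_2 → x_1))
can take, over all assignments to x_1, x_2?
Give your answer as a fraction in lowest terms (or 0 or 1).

Take x_1 = 1/3, x_2 = 2/3:
¬x_1 = ¬1/3 = 0
x_2 → ¬x_1 = 2/3 → 0 = 0
x_2 → x_1 = 2/3 → 1/3 = 1/3
x_2 → (x_2 → x_1) = 2/3 → 1/3 = 1/3
(x_2 → ¬x_1) ∨ (x_2 → (x_2 → x_1)) = 0 ∨ 1/3 = 1/3
No assignment yields a value below 1/3, so this is the minimum.

1/3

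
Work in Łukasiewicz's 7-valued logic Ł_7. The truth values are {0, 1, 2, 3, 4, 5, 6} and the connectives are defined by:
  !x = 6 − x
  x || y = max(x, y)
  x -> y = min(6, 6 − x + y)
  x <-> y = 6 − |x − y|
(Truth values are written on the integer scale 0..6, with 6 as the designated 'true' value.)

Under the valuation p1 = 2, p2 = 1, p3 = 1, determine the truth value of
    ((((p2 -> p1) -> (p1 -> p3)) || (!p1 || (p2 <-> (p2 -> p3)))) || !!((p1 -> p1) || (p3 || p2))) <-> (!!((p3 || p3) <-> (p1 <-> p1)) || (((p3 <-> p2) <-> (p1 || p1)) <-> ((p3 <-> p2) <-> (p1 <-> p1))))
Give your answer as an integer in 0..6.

p2 -> p1 = 1 -> 2 = 6
p1 -> p3 = 2 -> 1 = 5
(p2 -> p1) -> (p1 -> p3) = 6 -> 5 = 5
!p1 = !2 = 4
p2 -> p3 = 1 -> 1 = 6
p2 <-> (p2 -> p3) = 1 <-> 6 = 1
!p1 || (p2 <-> (p2 -> p3)) = 4 || 1 = 4
((p2 -> p1) -> (p1 -> p3)) || (!p1 || (p2 <-> (p2 -> p3))) = 5 || 4 = 5
p1 -> p1 = 2 -> 2 = 6
p3 || p2 = 1 || 1 = 1
(p1 -> p1) || (p3 || p2) = 6 || 1 = 6
!((p1 -> p1) || (p3 || p2)) = !6 = 0
!!((p1 -> p1) || (p3 || p2)) = !0 = 6
(((p2 -> p1) -> (p1 -> p3)) || (!p1 || (p2 <-> (p2 -> p3)))) || !!((p1 -> p1) || (p3 || p2)) = 5 || 6 = 6
p3 || p3 = 1 || 1 = 1
p1 <-> p1 = 2 <-> 2 = 6
(p3 || p3) <-> (p1 <-> p1) = 1 <-> 6 = 1
!((p3 || p3) <-> (p1 <-> p1)) = !1 = 5
!!((p3 || p3) <-> (p1 <-> p1)) = !5 = 1
p3 <-> p2 = 1 <-> 1 = 6
p1 || p1 = 2 || 2 = 2
(p3 <-> p2) <-> (p1 || p1) = 6 <-> 2 = 2
p3 <-> p2 = 1 <-> 1 = 6
p1 <-> p1 = 2 <-> 2 = 6
(p3 <-> p2) <-> (p1 <-> p1) = 6 <-> 6 = 6
((p3 <-> p2) <-> (p1 || p1)) <-> ((p3 <-> p2) <-> (p1 <-> p1)) = 2 <-> 6 = 2
!!((p3 || p3) <-> (p1 <-> p1)) || (((p3 <-> p2) <-> (p1 || p1)) <-> ((p3 <-> p2) <-> (p1 <-> p1))) = 1 || 2 = 2
((((p2 -> p1) -> (p1 -> p3)) || (!p1 || (p2 <-> (p2 -> p3)))) || !!((p1 -> p1) || (p3 || p2))) <-> (!!((p3 || p3) <-> (p1 <-> p1)) || (((p3 <-> p2) <-> (p1 || p1)) <-> ((p3 <-> p2) <-> (p1 <-> p1)))) = 6 <-> 2 = 2

2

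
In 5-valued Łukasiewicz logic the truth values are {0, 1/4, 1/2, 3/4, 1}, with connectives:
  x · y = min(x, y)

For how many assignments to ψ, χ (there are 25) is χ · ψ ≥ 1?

value 1: 1 assignment (counts)
value 3/4: 3 assignments
value 1/2: 5 assignments
value 1/4: 7 assignments
value 0: 9 assignments
So 1 of the 25 assignments meets the threshold.

1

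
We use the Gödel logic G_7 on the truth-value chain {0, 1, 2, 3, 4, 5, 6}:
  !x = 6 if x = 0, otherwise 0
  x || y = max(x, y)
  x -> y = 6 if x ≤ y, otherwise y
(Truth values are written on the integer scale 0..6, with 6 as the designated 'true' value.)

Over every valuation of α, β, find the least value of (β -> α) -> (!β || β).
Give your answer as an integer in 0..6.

1

Take α = 1, β = 1:
β -> α = 1 -> 1 = 6
!β = !1 = 0
!β || β = 0 || 1 = 1
(β -> α) -> (!β || β) = 6 -> 1 = 1
No assignment yields a value below 1, so this is the minimum.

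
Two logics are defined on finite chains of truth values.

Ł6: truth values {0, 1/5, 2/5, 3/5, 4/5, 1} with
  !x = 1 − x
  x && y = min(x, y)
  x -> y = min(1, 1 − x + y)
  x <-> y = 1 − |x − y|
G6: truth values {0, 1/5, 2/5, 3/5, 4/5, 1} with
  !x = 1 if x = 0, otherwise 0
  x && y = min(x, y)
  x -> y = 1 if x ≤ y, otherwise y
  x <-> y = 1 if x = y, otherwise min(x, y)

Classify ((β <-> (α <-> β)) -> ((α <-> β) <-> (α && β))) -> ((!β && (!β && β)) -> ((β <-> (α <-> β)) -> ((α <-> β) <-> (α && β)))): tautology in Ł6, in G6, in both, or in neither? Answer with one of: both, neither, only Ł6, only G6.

both

In Ł6: every assignment gives 1 — tautology.
In G6: every assignment gives 1 — tautology.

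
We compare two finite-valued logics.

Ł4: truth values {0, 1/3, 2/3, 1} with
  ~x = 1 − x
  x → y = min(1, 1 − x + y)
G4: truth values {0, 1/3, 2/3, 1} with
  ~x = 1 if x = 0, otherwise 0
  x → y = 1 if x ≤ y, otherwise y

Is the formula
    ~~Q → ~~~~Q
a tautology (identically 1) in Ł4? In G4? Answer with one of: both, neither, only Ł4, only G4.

In Ł4: every assignment gives 1 — tautology.
In G4: every assignment gives 1 — tautology.

both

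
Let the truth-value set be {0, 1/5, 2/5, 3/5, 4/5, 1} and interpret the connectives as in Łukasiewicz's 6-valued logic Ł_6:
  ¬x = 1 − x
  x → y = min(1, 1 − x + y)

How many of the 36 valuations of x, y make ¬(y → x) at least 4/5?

3

value 1: 1 assignment (counts)
value 4/5: 2 assignments (counts)
value 3/5: 3 assignments
value 2/5: 4 assignments
value 1/5: 5 assignments
value 0: 21 assignments
So 3 of the 36 assignments meet the threshold.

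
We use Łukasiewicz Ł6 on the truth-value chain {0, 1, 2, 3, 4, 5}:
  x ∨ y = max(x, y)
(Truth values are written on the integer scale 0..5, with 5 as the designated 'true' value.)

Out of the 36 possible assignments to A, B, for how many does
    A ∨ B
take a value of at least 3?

27

value 5: 11 assignments (counts)
value 4: 9 assignments (counts)
value 3: 7 assignments (counts)
value 2: 5 assignments
value 1: 3 assignments
value 0: 1 assignment
So 27 of the 36 assignments meet the threshold.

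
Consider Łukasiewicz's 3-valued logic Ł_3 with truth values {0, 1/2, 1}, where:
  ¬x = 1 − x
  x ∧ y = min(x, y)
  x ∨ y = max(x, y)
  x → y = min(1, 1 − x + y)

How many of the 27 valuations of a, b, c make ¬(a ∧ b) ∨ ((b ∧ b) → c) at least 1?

21

value 1: 21 assignments (counts)
value 1/2: 5 assignments
value 0: 1 assignment
So 21 of the 27 assignments meet the threshold.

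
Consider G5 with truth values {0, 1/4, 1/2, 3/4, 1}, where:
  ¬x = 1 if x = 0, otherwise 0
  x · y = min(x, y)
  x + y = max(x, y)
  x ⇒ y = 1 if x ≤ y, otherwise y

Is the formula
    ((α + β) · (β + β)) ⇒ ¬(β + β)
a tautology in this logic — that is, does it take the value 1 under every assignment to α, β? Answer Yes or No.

No

Counterexample: take α = 0, β = 1/4.
α + β = 0 + 1/4 = 1/4
β + β = 1/4 + 1/4 = 1/4
(α + β) · (β + β) = 1/4 · 1/4 = 1/4
¬(β + β) = ¬1/4 = 0
((α + β) · (β + β)) ⇒ ¬(β + β) = 1/4 ⇒ 0 = 0
This gives 0 ≠ 1.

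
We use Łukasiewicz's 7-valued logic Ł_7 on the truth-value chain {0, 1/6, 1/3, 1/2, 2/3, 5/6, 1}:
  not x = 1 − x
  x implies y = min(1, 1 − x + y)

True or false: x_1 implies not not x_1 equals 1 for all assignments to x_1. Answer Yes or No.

Yes

x_1 = 0 ↦ 1
x_1 = 1/6 ↦ 1
x_1 = 1/3 ↦ 1
x_1 = 1/2 ↦ 1
x_1 = 2/3 ↦ 1
x_1 = 5/6 ↦ 1
x_1 = 1 ↦ 1
Every assignment gives a value ≥ 1.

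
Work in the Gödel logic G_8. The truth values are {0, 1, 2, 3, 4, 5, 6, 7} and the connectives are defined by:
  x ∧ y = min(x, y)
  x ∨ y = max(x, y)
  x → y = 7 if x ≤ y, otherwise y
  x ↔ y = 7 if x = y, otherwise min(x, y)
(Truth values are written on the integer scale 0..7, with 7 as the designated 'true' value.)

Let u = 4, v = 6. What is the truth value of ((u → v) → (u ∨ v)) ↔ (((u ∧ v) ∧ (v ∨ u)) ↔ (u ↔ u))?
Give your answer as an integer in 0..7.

4

u → v = 4 → 6 = 7
u ∨ v = 4 ∨ 6 = 6
(u → v) → (u ∨ v) = 7 → 6 = 6
u ∧ v = 4 ∧ 6 = 4
v ∨ u = 6 ∨ 4 = 6
(u ∧ v) ∧ (v ∨ u) = 4 ∧ 6 = 4
u ↔ u = 4 ↔ 4 = 7
((u ∧ v) ∧ (v ∨ u)) ↔ (u ↔ u) = 4 ↔ 7 = 4
((u → v) → (u ∨ v)) ↔ (((u ∧ v) ∧ (v ∨ u)) ↔ (u ↔ u)) = 6 ↔ 4 = 4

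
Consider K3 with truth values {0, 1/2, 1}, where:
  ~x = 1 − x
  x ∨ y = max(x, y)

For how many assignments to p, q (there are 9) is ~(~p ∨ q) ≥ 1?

p = 0, q = 0 ↦ 0  <
p = 0, q = 1/2 ↦ 0  <
p = 0, q = 1 ↦ 0  <
p = 1/2, q = 0 ↦ 1/2  <
p = 1/2, q = 1/2 ↦ 1/2  <
p = 1/2, q = 1 ↦ 0  <
p = 1, q = 0 ↦ 1  ≥
p = 1, q = 1/2 ↦ 1/2  <
p = 1, q = 1 ↦ 0  <
So 1 of the 9 assignments meets the threshold.

1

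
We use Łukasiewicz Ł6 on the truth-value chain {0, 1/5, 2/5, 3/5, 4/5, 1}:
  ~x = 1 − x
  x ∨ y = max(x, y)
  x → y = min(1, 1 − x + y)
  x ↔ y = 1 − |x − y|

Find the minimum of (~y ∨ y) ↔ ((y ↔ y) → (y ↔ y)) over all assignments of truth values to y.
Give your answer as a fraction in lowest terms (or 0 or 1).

3/5

Take y = 2/5:
~y = ~2/5 = 3/5
~y ∨ y = 3/5 ∨ 2/5 = 3/5
y ↔ y = 2/5 ↔ 2/5 = 1
y ↔ y = 2/5 ↔ 2/5 = 1
(y ↔ y) → (y ↔ y) = 1 → 1 = 1
(~y ∨ y) ↔ ((y ↔ y) → (y ↔ y)) = 3/5 ↔ 1 = 3/5
No assignment yields a value below 3/5, so this is the minimum.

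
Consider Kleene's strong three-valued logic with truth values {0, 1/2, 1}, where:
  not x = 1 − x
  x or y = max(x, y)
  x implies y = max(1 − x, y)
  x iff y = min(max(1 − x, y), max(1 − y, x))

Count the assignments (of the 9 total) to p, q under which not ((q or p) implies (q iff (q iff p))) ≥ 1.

1

p = 0, q = 0 ↦ 0  <
p = 0, q = 1/2 ↦ 1/2  <
p = 0, q = 1 ↦ 1  ≥
p = 1/2, q = 0 ↦ 1/2  <
p = 1/2, q = 1/2 ↦ 1/2  <
p = 1/2, q = 1 ↦ 1/2  <
p = 1, q = 0 ↦ 0  <
p = 1, q = 1/2 ↦ 1/2  <
p = 1, q = 1 ↦ 0  <
So 1 of the 9 assignments meets the threshold.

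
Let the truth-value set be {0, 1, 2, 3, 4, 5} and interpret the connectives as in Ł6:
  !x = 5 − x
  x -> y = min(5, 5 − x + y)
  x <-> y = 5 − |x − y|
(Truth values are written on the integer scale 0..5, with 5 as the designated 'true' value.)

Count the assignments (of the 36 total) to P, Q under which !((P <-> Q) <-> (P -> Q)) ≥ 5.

value 5: 1 assignment (counts)
value 4: 2 assignments
value 3: 3 assignments
value 2: 4 assignments
value 1: 5 assignments
value 0: 21 assignments
So 1 of the 36 assignments meets the threshold.

1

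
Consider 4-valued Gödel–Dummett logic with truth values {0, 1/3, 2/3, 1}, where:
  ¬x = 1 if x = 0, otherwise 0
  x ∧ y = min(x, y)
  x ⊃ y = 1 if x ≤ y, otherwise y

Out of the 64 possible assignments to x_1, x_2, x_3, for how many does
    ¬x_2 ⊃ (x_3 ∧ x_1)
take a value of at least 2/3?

52

value 1: 49 assignments (counts)
value 2/3: 3 assignments (counts)
value 1/3: 5 assignments
value 0: 7 assignments
So 52 of the 64 assignments meet the threshold.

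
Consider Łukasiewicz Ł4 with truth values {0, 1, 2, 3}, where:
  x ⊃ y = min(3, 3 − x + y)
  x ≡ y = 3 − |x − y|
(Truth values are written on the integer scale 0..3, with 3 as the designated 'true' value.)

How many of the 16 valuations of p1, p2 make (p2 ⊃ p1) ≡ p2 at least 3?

p1 = 0, p2 = 0 ↦ 0  <
p1 = 0, p2 = 1 ↦ 2  <
p1 = 0, p2 = 2 ↦ 2  <
p1 = 0, p2 = 3 ↦ 0  <
p1 = 1, p2 = 0 ↦ 0  <
p1 = 1, p2 = 1 ↦ 1  <
p1 = 1, p2 = 2 ↦ 3  ≥
p1 = 1, p2 = 3 ↦ 1  <
p1 = 2, p2 = 0 ↦ 0  <
p1 = 2, p2 = 1 ↦ 1  <
p1 = 2, p2 = 2 ↦ 2  <
p1 = 2, p2 = 3 ↦ 2  <
p1 = 3, p2 = 0 ↦ 0  <
p1 = 3, p2 = 1 ↦ 1  <
p1 = 3, p2 = 2 ↦ 2  <
p1 = 3, p2 = 3 ↦ 3  ≥
So 2 of the 16 assignments meet the threshold.

2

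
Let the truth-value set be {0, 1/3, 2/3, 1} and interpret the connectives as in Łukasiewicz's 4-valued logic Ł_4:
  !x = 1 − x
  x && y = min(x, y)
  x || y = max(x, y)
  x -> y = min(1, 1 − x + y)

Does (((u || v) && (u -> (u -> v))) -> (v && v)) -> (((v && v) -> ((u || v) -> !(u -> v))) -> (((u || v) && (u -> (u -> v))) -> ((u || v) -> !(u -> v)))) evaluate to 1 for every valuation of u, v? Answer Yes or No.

Yes

u = 0, v = 0 ↦ 1
u = 0, v = 1/3 ↦ 1
u = 0, v = 2/3 ↦ 1
u = 0, v = 1 ↦ 1
u = 1/3, v = 0 ↦ 1
u = 1/3, v = 1/3 ↦ 1
u = 1/3, v = 2/3 ↦ 1
u = 1/3, v = 1 ↦ 1
u = 2/3, v = 0 ↦ 1
u = 2/3, v = 1/3 ↦ 1
u = 2/3, v = 2/3 ↦ 1
u = 2/3, v = 1 ↦ 1
u = 1, v = 0 ↦ 1
u = 1, v = 1/3 ↦ 1
u = 1, v = 2/3 ↦ 1
u = 1, v = 1 ↦ 1
Every assignment gives a value ≥ 1.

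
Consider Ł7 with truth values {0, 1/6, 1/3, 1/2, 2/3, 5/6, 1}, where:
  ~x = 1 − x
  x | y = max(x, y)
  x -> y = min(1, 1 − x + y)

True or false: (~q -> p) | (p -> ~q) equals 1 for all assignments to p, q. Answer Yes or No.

Yes

At p = 1/2, q = 5/6, for instance:
~q = ~5/6 = 1/6
~q -> p = 1/6 -> 1/2 = 1
p -> ~q = 1/2 -> 1/6 = 2/3
(~q -> p) | (p -> ~q) = 1 | 2/3 = 1
and checking the remaining 48 assignments likewise gives ≥ 1 in every case.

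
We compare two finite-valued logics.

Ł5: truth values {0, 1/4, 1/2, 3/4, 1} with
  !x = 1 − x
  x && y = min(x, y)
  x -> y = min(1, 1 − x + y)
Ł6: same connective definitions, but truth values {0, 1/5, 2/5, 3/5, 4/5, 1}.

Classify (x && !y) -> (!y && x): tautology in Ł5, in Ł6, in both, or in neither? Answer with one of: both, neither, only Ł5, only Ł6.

In Ł5: every assignment gives 1 — tautology.
In Ł6: every assignment gives 1 — tautology.

both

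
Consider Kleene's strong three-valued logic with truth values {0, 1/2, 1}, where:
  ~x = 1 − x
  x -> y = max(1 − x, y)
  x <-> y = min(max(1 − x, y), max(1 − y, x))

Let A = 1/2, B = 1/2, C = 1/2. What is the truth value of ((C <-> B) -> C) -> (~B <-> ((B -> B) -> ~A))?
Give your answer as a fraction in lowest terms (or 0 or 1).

1/2

C <-> B = 1/2 <-> 1/2 = 1/2
(C <-> B) -> C = 1/2 -> 1/2 = 1/2
~B = ~1/2 = 1/2
B -> B = 1/2 -> 1/2 = 1/2
~A = ~1/2 = 1/2
(B -> B) -> ~A = 1/2 -> 1/2 = 1/2
~B <-> ((B -> B) -> ~A) = 1/2 <-> 1/2 = 1/2
((C <-> B) -> C) -> (~B <-> ((B -> B) -> ~A)) = 1/2 -> 1/2 = 1/2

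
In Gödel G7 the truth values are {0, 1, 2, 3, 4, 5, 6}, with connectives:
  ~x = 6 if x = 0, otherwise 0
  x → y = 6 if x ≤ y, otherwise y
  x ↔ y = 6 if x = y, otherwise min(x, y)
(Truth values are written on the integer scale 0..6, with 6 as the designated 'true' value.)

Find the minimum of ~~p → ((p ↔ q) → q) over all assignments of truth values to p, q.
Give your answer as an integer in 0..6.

Take p = 1, q = 1:
~p = ~1 = 0
~~p = ~0 = 6
p ↔ q = 1 ↔ 1 = 6
(p ↔ q) → q = 6 → 1 = 1
~~p → ((p ↔ q) → q) = 6 → 1 = 1
No assignment yields a value below 1, so this is the minimum.

1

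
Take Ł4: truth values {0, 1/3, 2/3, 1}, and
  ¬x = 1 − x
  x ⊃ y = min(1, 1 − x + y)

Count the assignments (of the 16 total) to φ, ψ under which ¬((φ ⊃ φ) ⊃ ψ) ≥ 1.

4

φ = 0, ψ = 0 ↦ 1  ≥
φ = 0, ψ = 1/3 ↦ 2/3  <
φ = 0, ψ = 2/3 ↦ 1/3  <
φ = 0, ψ = 1 ↦ 0  <
φ = 1/3, ψ = 0 ↦ 1  ≥
φ = 1/3, ψ = 1/3 ↦ 2/3  <
φ = 1/3, ψ = 2/3 ↦ 1/3  <
φ = 1/3, ψ = 1 ↦ 0  <
φ = 2/3, ψ = 0 ↦ 1  ≥
φ = 2/3, ψ = 1/3 ↦ 2/3  <
φ = 2/3, ψ = 2/3 ↦ 1/3  <
φ = 2/3, ψ = 1 ↦ 0  <
φ = 1, ψ = 0 ↦ 1  ≥
φ = 1, ψ = 1/3 ↦ 2/3  <
φ = 1, ψ = 2/3 ↦ 1/3  <
φ = 1, ψ = 1 ↦ 0  <
So 4 of the 16 assignments meet the threshold.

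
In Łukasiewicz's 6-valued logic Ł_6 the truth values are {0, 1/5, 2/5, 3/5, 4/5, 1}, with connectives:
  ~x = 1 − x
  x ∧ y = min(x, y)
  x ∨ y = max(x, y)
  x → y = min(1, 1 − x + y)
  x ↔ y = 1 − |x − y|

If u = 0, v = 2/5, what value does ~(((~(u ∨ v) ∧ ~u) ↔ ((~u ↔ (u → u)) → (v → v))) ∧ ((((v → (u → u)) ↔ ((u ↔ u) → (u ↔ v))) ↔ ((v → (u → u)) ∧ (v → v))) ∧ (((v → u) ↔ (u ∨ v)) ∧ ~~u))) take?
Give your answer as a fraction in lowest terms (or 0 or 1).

1

u ∨ v = 0 ∨ 2/5 = 2/5
~(u ∨ v) = ~2/5 = 3/5
~u = ~0 = 1
~(u ∨ v) ∧ ~u = 3/5 ∧ 1 = 3/5
~u = ~0 = 1
u → u = 0 → 0 = 1
~u ↔ (u → u) = 1 ↔ 1 = 1
v → v = 2/5 → 2/5 = 1
(~u ↔ (u → u)) → (v → v) = 1 → 1 = 1
(~(u ∨ v) ∧ ~u) ↔ ((~u ↔ (u → u)) → (v → v)) = 3/5 ↔ 1 = 3/5
u → u = 0 → 0 = 1
v → (u → u) = 2/5 → 1 = 1
u ↔ u = 0 ↔ 0 = 1
u ↔ v = 0 ↔ 2/5 = 3/5
(u ↔ u) → (u ↔ v) = 1 → 3/5 = 3/5
(v → (u → u)) ↔ ((u ↔ u) → (u ↔ v)) = 1 ↔ 3/5 = 3/5
u → u = 0 → 0 = 1
v → (u → u) = 2/5 → 1 = 1
v → v = 2/5 → 2/5 = 1
(v → (u → u)) ∧ (v → v) = 1 ∧ 1 = 1
((v → (u → u)) ↔ ((u ↔ u) → (u ↔ v))) ↔ ((v → (u → u)) ∧ (v → v)) = 3/5 ↔ 1 = 3/5
v → u = 2/5 → 0 = 3/5
u ∨ v = 0 ∨ 2/5 = 2/5
(v → u) ↔ (u ∨ v) = 3/5 ↔ 2/5 = 4/5
~u = ~0 = 1
~~u = ~1 = 0
((v → u) ↔ (u ∨ v)) ∧ ~~u = 4/5 ∧ 0 = 0
(((v → (u → u)) ↔ ((u ↔ u) → (u ↔ v))) ↔ ((v → (u → u)) ∧ (v → v))) ∧ (((v → u) ↔ (u ∨ v)) ∧ ~~u) = 3/5 ∧ 0 = 0
((~(u ∨ v) ∧ ~u) ↔ ((~u ↔ (u → u)) → (v → v))) ∧ ((((v → (u → u)) ↔ ((u ↔ u) → (u ↔ v))) ↔ ((v → (u → u)) ∧ (v → v))) ∧ (((v → u) ↔ (u ∨ v)) ∧ ~~u)) = 3/5 ∧ 0 = 0
~(((~(u ∨ v) ∧ ~u) ↔ ((~u ↔ (u → u)) → (v → v))) ∧ ((((v → (u → u)) ↔ ((u ↔ u) → (u ↔ v))) ↔ ((v → (u → u)) ∧ (v → v))) ∧ (((v → u) ↔ (u ∨ v)) ∧ ~~u))) = ~0 = 1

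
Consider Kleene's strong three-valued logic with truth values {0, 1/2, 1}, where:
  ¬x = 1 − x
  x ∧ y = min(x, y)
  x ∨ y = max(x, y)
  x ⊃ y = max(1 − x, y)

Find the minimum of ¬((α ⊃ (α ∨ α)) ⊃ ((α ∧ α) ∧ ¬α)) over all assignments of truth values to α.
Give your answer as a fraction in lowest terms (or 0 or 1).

Take α = 1/2:
α ∨ α = 1/2 ∨ 1/2 = 1/2
α ⊃ (α ∨ α) = 1/2 ⊃ 1/2 = 1/2
α ∧ α = 1/2 ∧ 1/2 = 1/2
¬α = ¬1/2 = 1/2
(α ∧ α) ∧ ¬α = 1/2 ∧ 1/2 = 1/2
(α ⊃ (α ∨ α)) ⊃ ((α ∧ α) ∧ ¬α) = 1/2 ⊃ 1/2 = 1/2
¬((α ⊃ (α ∨ α)) ⊃ ((α ∧ α) ∧ ¬α)) = ¬1/2 = 1/2
No assignment yields a value below 1/2, so this is the minimum.

1/2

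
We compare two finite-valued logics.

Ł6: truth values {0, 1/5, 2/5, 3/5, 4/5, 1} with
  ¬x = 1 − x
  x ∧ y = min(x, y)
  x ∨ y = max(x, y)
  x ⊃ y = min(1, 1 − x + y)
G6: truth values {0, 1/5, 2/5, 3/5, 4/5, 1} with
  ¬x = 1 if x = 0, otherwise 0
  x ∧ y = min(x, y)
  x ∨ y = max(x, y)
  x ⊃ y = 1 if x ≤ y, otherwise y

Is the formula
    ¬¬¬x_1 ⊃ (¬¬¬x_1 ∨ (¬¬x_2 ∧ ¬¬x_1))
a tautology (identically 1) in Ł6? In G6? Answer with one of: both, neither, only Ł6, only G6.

In Ł6: every assignment gives 1 — tautology.
In G6: every assignment gives 1 — tautology.

both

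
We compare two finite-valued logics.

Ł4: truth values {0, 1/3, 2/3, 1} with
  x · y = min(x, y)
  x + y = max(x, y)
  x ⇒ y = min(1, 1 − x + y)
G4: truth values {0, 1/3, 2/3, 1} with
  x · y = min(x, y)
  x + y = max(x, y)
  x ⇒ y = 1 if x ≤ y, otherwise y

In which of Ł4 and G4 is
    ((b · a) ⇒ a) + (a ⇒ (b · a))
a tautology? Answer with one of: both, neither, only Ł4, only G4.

In Ł4: every assignment gives 1 — tautology.
In G4: every assignment gives 1 — tautology.

both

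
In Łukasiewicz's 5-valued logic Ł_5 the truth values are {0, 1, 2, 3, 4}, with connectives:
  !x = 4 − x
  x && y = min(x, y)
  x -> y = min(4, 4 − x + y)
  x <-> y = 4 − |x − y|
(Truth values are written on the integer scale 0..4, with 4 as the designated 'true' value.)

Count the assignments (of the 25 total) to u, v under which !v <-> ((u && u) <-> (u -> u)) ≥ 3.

13

value 4: 5 assignments (counts)
value 3: 8 assignments (counts)
value 2: 6 assignments
value 1: 4 assignments
value 0: 2 assignments
So 13 of the 25 assignments meet the threshold.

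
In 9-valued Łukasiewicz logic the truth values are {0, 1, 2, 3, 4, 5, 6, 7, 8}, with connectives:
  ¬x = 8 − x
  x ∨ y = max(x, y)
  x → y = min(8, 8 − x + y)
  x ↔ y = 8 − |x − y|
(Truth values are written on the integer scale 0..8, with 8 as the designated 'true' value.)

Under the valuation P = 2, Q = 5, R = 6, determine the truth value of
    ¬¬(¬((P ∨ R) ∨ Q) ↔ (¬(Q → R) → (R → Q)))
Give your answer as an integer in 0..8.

2

P ∨ R = 2 ∨ 6 = 6
(P ∨ R) ∨ Q = 6 ∨ 5 = 6
¬((P ∨ R) ∨ Q) = ¬6 = 2
Q → R = 5 → 6 = 8
¬(Q → R) = ¬8 = 0
R → Q = 6 → 5 = 7
¬(Q → R) → (R → Q) = 0 → 7 = 8
¬((P ∨ R) ∨ Q) ↔ (¬(Q → R) → (R → Q)) = 2 ↔ 8 = 2
¬(¬((P ∨ R) ∨ Q) ↔ (¬(Q → R) → (R → Q))) = ¬2 = 6
¬¬(¬((P ∨ R) ∨ Q) ↔ (¬(Q → R) → (R → Q))) = ¬6 = 2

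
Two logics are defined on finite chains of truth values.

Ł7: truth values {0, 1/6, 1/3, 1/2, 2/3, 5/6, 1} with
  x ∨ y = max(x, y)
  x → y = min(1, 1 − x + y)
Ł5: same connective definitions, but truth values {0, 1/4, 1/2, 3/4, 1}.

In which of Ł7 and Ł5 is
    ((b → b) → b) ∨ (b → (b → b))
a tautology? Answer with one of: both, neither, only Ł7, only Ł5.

In Ł7: every assignment gives 1 — tautology.
In Ł5: every assignment gives 1 — tautology.

both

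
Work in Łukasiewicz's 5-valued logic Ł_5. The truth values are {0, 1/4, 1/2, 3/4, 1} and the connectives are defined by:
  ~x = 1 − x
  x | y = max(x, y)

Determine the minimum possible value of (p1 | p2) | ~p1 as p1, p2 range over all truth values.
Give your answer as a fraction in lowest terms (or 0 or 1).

1/2

Take p1 = 1/2, p2 = 0:
p1 | p2 = 1/2 | 0 = 1/2
~p1 = ~1/2 = 1/2
(p1 | p2) | ~p1 = 1/2 | 1/2 = 1/2
No assignment yields a value below 1/2, so this is the minimum.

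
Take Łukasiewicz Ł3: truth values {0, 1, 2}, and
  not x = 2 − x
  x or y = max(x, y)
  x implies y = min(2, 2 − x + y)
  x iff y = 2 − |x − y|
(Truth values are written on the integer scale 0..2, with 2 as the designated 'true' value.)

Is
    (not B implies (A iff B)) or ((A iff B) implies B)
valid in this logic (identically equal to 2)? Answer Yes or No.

No

Counterexample: take A = 1, B = 0.
not B = not 0 = 2
A iff B = 1 iff 0 = 1
not B implies (A iff B) = 2 implies 1 = 1
A iff B = 1 iff 0 = 1
(A iff B) implies B = 1 implies 0 = 1
(not B implies (A iff B)) or ((A iff B) implies B) = 1 or 1 = 1
This gives 1 ≠ 2.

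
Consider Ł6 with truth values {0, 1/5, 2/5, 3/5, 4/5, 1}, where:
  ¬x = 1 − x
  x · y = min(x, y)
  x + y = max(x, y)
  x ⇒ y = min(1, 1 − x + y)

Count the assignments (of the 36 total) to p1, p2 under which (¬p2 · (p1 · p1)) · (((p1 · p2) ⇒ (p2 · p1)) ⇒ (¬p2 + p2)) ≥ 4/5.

4

value 1: 1 assignment (counts)
value 4/5: 3 assignments (counts)
value 3/5: 5 assignments
value 2/5: 7 assignments
value 1/5: 9 assignments
value 0: 11 assignments
So 4 of the 36 assignments meet the threshold.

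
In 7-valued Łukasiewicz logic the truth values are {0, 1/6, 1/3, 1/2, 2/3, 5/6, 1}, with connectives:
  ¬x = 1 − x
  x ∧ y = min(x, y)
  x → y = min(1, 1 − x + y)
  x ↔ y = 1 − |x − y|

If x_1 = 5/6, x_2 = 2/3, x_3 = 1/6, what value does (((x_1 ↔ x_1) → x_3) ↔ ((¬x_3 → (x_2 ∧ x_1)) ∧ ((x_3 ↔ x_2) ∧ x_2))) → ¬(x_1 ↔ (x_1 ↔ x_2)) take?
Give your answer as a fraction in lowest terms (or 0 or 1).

x_1 ↔ x_1 = 5/6 ↔ 5/6 = 1
(x_1 ↔ x_1) → x_3 = 1 → 1/6 = 1/6
¬x_3 = ¬1/6 = 5/6
x_2 ∧ x_1 = 2/3 ∧ 5/6 = 2/3
¬x_3 → (x_2 ∧ x_1) = 5/6 → 2/3 = 5/6
x_3 ↔ x_2 = 1/6 ↔ 2/3 = 1/2
(x_3 ↔ x_2) ∧ x_2 = 1/2 ∧ 2/3 = 1/2
(¬x_3 → (x_2 ∧ x_1)) ∧ ((x_3 ↔ x_2) ∧ x_2) = 5/6 ∧ 1/2 = 1/2
((x_1 ↔ x_1) → x_3) ↔ ((¬x_3 → (x_2 ∧ x_1)) ∧ ((x_3 ↔ x_2) ∧ x_2)) = 1/6 ↔ 1/2 = 2/3
x_1 ↔ x_2 = 5/6 ↔ 2/3 = 5/6
x_1 ↔ (x_1 ↔ x_2) = 5/6 ↔ 5/6 = 1
¬(x_1 ↔ (x_1 ↔ x_2)) = ¬1 = 0
(((x_1 ↔ x_1) → x_3) ↔ ((¬x_3 → (x_2 ∧ x_1)) ∧ ((x_3 ↔ x_2) ∧ x_2))) → ¬(x_1 ↔ (x_1 ↔ x_2)) = 2/3 → 0 = 1/3

1/3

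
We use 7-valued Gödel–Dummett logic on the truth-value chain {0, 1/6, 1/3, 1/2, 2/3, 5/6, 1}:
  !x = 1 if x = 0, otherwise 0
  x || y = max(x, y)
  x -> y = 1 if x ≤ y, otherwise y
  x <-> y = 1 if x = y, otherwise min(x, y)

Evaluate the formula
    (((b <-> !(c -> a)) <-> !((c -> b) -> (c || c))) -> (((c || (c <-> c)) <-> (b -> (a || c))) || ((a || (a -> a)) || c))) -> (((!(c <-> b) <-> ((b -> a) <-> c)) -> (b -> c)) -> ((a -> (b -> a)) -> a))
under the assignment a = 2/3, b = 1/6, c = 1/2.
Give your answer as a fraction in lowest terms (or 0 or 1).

c -> a = 1/2 -> 2/3 = 1
!(c -> a) = !1 = 0
b <-> !(c -> a) = 1/6 <-> 0 = 0
c -> b = 1/2 -> 1/6 = 1/6
c || c = 1/2 || 1/2 = 1/2
(c -> b) -> (c || c) = 1/6 -> 1/2 = 1
!((c -> b) -> (c || c)) = !1 = 0
(b <-> !(c -> a)) <-> !((c -> b) -> (c || c)) = 0 <-> 0 = 1
c <-> c = 1/2 <-> 1/2 = 1
c || (c <-> c) = 1/2 || 1 = 1
a || c = 2/3 || 1/2 = 2/3
b -> (a || c) = 1/6 -> 2/3 = 1
(c || (c <-> c)) <-> (b -> (a || c)) = 1 <-> 1 = 1
a -> a = 2/3 -> 2/3 = 1
a || (a -> a) = 2/3 || 1 = 1
(a || (a -> a)) || c = 1 || 1/2 = 1
((c || (c <-> c)) <-> (b -> (a || c))) || ((a || (a -> a)) || c) = 1 || 1 = 1
((b <-> !(c -> a)) <-> !((c -> b) -> (c || c))) -> (((c || (c <-> c)) <-> (b -> (a || c))) || ((a || (a -> a)) || c)) = 1 -> 1 = 1
c <-> b = 1/2 <-> 1/6 = 1/6
!(c <-> b) = !1/6 = 0
b -> a = 1/6 -> 2/3 = 1
(b -> a) <-> c = 1 <-> 1/2 = 1/2
!(c <-> b) <-> ((b -> a) <-> c) = 0 <-> 1/2 = 0
b -> c = 1/6 -> 1/2 = 1
(!(c <-> b) <-> ((b -> a) <-> c)) -> (b -> c) = 0 -> 1 = 1
b -> a = 1/6 -> 2/3 = 1
a -> (b -> a) = 2/3 -> 1 = 1
(a -> (b -> a)) -> a = 1 -> 2/3 = 2/3
((!(c <-> b) <-> ((b -> a) <-> c)) -> (b -> c)) -> ((a -> (b -> a)) -> a) = 1 -> 2/3 = 2/3
(((b <-> !(c -> a)) <-> !((c -> b) -> (c || c))) -> (((c || (c <-> c)) <-> (b -> (a || c))) || ((a || (a -> a)) || c))) -> (((!(c <-> b) <-> ((b -> a) <-> c)) -> (b -> c)) -> ((a -> (b -> a)) -> a)) = 1 -> 2/3 = 2/3

2/3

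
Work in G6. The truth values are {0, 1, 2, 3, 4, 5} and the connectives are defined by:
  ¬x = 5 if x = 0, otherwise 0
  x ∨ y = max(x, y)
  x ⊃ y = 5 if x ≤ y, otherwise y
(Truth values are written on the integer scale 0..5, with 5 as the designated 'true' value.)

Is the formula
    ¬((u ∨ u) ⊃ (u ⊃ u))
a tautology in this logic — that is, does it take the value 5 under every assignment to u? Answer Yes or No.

No

Counterexample: take u = 0.
u ∨ u = 0 ∨ 0 = 0
u ⊃ u = 0 ⊃ 0 = 5
(u ∨ u) ⊃ (u ⊃ u) = 0 ⊃ 5 = 5
¬((u ∨ u) ⊃ (u ⊃ u)) = ¬5 = 0
This gives 0 ≠ 5.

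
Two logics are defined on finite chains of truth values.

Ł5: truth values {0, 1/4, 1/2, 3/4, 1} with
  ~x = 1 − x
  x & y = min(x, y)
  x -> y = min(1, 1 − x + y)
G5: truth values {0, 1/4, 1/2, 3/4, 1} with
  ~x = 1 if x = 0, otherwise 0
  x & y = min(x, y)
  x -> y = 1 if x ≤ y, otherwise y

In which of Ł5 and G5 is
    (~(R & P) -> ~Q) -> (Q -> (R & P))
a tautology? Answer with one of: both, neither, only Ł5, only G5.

only Ł5

In Ł5: every assignment gives 1 — tautology.
In G5: at P = 1/4, Q = 1/2, R = 1/4 the value is 1/4 — not a tautology.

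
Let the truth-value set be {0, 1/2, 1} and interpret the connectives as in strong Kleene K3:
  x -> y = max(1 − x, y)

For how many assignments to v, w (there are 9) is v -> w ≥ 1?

5

v = 0, w = 0 ↦ 1  ≥
v = 0, w = 1/2 ↦ 1  ≥
v = 0, w = 1 ↦ 1  ≥
v = 1/2, w = 0 ↦ 1/2  <
v = 1/2, w = 1/2 ↦ 1/2  <
v = 1/2, w = 1 ↦ 1  ≥
v = 1, w = 0 ↦ 0  <
v = 1, w = 1/2 ↦ 1/2  <
v = 1, w = 1 ↦ 1  ≥
So 5 of the 9 assignments meet the threshold.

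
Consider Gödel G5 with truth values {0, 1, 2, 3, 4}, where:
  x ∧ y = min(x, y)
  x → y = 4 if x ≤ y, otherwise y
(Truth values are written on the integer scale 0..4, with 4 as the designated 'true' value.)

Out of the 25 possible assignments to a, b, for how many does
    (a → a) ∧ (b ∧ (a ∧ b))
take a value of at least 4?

1

value 4: 1 assignment (counts)
value 3: 3 assignments
value 2: 5 assignments
value 1: 7 assignments
value 0: 9 assignments
So 1 of the 25 assignments meets the threshold.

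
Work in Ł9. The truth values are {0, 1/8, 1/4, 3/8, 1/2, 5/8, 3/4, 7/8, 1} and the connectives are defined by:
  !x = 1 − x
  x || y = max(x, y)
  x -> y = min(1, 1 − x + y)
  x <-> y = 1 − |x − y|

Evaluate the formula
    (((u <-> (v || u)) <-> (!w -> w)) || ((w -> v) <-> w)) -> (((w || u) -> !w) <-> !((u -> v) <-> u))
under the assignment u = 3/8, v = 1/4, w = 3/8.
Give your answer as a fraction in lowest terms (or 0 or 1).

3/4

v || u = 1/4 || 3/8 = 3/8
u <-> (v || u) = 3/8 <-> 3/8 = 1
!w = !3/8 = 5/8
!w -> w = 5/8 -> 3/8 = 3/4
(u <-> (v || u)) <-> (!w -> w) = 1 <-> 3/4 = 3/4
w -> v = 3/8 -> 1/4 = 7/8
(w -> v) <-> w = 7/8 <-> 3/8 = 1/2
((u <-> (v || u)) <-> (!w -> w)) || ((w -> v) <-> w) = 3/4 || 1/2 = 3/4
w || u = 3/8 || 3/8 = 3/8
!w = !3/8 = 5/8
(w || u) -> !w = 3/8 -> 5/8 = 1
u -> v = 3/8 -> 1/4 = 7/8
(u -> v) <-> u = 7/8 <-> 3/8 = 1/2
!((u -> v) <-> u) = !1/2 = 1/2
((w || u) -> !w) <-> !((u -> v) <-> u) = 1 <-> 1/2 = 1/2
(((u <-> (v || u)) <-> (!w -> w)) || ((w -> v) <-> w)) -> (((w || u) -> !w) <-> !((u -> v) <-> u)) = 3/4 -> 1/2 = 3/4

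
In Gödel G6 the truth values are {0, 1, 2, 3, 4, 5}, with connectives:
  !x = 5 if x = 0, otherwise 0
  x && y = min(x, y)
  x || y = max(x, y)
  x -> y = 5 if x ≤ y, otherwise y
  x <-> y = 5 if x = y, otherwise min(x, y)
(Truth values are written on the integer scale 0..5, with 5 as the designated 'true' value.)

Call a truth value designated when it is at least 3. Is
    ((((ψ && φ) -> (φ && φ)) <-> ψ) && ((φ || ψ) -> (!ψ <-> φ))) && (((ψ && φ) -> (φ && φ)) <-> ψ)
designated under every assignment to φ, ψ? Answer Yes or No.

No

Counterexample: take φ = 0, ψ = 0.
ψ && φ = 0 && 0 = 0
φ && φ = 0 && 0 = 0
(ψ && φ) -> (φ && φ) = 0 -> 0 = 5
((ψ && φ) -> (φ && φ)) <-> ψ = 5 <-> 0 = 0
φ || ψ = 0 || 0 = 0
!ψ = !0 = 5
!ψ <-> φ = 5 <-> 0 = 0
(φ || ψ) -> (!ψ <-> φ) = 0 -> 0 = 5
(((ψ && φ) -> (φ && φ)) <-> ψ) && ((φ || ψ) -> (!ψ <-> φ)) = 0 && 5 = 0
((((ψ && φ) -> (φ && φ)) <-> ψ) && ((φ || ψ) -> (!ψ <-> φ))) && (((ψ && φ) -> (φ && φ)) <-> ψ) = 0 && 0 = 0
This gives 0, which is below 3.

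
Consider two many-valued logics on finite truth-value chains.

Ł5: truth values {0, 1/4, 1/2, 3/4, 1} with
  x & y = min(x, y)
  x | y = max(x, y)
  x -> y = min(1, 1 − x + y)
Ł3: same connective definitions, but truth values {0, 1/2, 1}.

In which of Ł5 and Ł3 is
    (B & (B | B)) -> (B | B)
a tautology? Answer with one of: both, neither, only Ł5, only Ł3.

In Ł5: every assignment gives 1 — tautology.
In Ł3: every assignment gives 1 — tautology.

both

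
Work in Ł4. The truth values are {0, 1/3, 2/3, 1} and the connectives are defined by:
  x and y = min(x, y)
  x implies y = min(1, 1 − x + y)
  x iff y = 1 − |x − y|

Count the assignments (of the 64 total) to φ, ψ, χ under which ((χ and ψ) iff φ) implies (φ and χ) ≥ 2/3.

value 1: 24 assignments (counts)
value 2/3: 19 assignments (counts)
value 1/3: 14 assignments
value 0: 7 assignments
So 43 of the 64 assignments meet the threshold.

43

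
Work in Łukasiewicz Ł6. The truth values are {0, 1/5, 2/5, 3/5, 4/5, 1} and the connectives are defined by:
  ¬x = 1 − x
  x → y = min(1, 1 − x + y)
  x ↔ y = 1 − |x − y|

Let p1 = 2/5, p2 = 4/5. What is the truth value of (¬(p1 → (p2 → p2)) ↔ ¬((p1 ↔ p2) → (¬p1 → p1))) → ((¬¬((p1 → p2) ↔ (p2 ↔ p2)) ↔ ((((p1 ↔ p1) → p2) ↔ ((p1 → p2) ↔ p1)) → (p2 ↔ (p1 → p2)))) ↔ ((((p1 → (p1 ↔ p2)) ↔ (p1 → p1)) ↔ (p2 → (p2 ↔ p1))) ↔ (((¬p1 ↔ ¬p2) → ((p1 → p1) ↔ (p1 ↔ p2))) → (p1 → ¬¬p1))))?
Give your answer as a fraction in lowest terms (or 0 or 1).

p2 → p2 = 4/5 → 4/5 = 1
p1 → (p2 → p2) = 2/5 → 1 = 1
¬(p1 → (p2 → p2)) = ¬1 = 0
p1 ↔ p2 = 2/5 ↔ 4/5 = 3/5
¬p1 = ¬2/5 = 3/5
¬p1 → p1 = 3/5 → 2/5 = 4/5
(p1 ↔ p2) → (¬p1 → p1) = 3/5 → 4/5 = 1
¬((p1 ↔ p2) → (¬p1 → p1)) = ¬1 = 0
¬(p1 → (p2 → p2)) ↔ ¬((p1 ↔ p2) → (¬p1 → p1)) = 0 ↔ 0 = 1
p1 → p2 = 2/5 → 4/5 = 1
p2 ↔ p2 = 4/5 ↔ 4/5 = 1
(p1 → p2) ↔ (p2 ↔ p2) = 1 ↔ 1 = 1
¬((p1 → p2) ↔ (p2 ↔ p2)) = ¬1 = 0
¬¬((p1 → p2) ↔ (p2 ↔ p2)) = ¬0 = 1
p1 ↔ p1 = 2/5 ↔ 2/5 = 1
(p1 ↔ p1) → p2 = 1 → 4/5 = 4/5
p1 → p2 = 2/5 → 4/5 = 1
(p1 → p2) ↔ p1 = 1 ↔ 2/5 = 2/5
((p1 ↔ p1) → p2) ↔ ((p1 → p2) ↔ p1) = 4/5 ↔ 2/5 = 3/5
p1 → p2 = 2/5 → 4/5 = 1
p2 ↔ (p1 → p2) = 4/5 ↔ 1 = 4/5
(((p1 ↔ p1) → p2) ↔ ((p1 → p2) ↔ p1)) → (p2 ↔ (p1 → p2)) = 3/5 → 4/5 = 1
¬¬((p1 → p2) ↔ (p2 ↔ p2)) ↔ ((((p1 ↔ p1) → p2) ↔ ((p1 → p2) ↔ p1)) → (p2 ↔ (p1 → p2))) = 1 ↔ 1 = 1
p1 ↔ p2 = 2/5 ↔ 4/5 = 3/5
p1 → (p1 ↔ p2) = 2/5 → 3/5 = 1
p1 → p1 = 2/5 → 2/5 = 1
(p1 → (p1 ↔ p2)) ↔ (p1 → p1) = 1 ↔ 1 = 1
p2 ↔ p1 = 4/5 ↔ 2/5 = 3/5
p2 → (p2 ↔ p1) = 4/5 → 3/5 = 4/5
((p1 → (p1 ↔ p2)) ↔ (p1 → p1)) ↔ (p2 → (p2 ↔ p1)) = 1 ↔ 4/5 = 4/5
¬p1 = ¬2/5 = 3/5
¬p2 = ¬4/5 = 1/5
¬p1 ↔ ¬p2 = 3/5 ↔ 1/5 = 3/5
p1 → p1 = 2/5 → 2/5 = 1
p1 ↔ p2 = 2/5 ↔ 4/5 = 3/5
(p1 → p1) ↔ (p1 ↔ p2) = 1 ↔ 3/5 = 3/5
(¬p1 ↔ ¬p2) → ((p1 → p1) ↔ (p1 ↔ p2)) = 3/5 → 3/5 = 1
¬p1 = ¬2/5 = 3/5
¬¬p1 = ¬3/5 = 2/5
p1 → ¬¬p1 = 2/5 → 2/5 = 1
((¬p1 ↔ ¬p2) → ((p1 → p1) ↔ (p1 ↔ p2))) → (p1 → ¬¬p1) = 1 → 1 = 1
(((p1 → (p1 ↔ p2)) ↔ (p1 → p1)) ↔ (p2 → (p2 ↔ p1))) ↔ (((¬p1 ↔ ¬p2) → ((p1 → p1) ↔ (p1 ↔ p2))) → (p1 → ¬¬p1)) = 4/5 ↔ 1 = 4/5
(¬¬((p1 → p2) ↔ (p2 ↔ p2)) ↔ ((((p1 ↔ p1) → p2) ↔ ((p1 → p2) ↔ p1)) → (p2 ↔ (p1 → p2)))) ↔ ((((p1 → (p1 ↔ p2)) ↔ (p1 → p1)) ↔ (p2 → (p2 ↔ p1))) ↔ (((¬p1 ↔ ¬p2) → ((p1 → p1) ↔ (p1 ↔ p2))) → (p1 → ¬¬p1))) = 1 ↔ 4/5 = 4/5
(¬(p1 → (p2 → p2)) ↔ ¬((p1 ↔ p2) → (¬p1 → p1))) → ((¬¬((p1 → p2) ↔ (p2 ↔ p2)) ↔ ((((p1 ↔ p1) → p2) ↔ ((p1 → p2) ↔ p1)) → (p2 ↔ (p1 → p2)))) ↔ ((((p1 → (p1 ↔ p2)) ↔ (p1 → p1)) ↔ (p2 → (p2 ↔ p1))) ↔ (((¬p1 ↔ ¬p2) → ((p1 → p1) ↔ (p1 ↔ p2))) → (p1 → ¬¬p1)))) = 1 → 4/5 = 4/5

4/5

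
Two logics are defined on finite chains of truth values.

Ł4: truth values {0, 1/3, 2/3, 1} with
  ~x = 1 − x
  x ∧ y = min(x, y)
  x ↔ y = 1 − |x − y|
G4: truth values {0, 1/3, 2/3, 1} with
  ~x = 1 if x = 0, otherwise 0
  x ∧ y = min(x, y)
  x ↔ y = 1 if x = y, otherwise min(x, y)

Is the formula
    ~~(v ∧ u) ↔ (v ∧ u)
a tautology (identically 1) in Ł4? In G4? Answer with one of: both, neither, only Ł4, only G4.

In Ł4: every assignment gives 1 — tautology.
In G4: at u = 1/3, v = 1/3 the value is 1/3 — not a tautology.

only Ł4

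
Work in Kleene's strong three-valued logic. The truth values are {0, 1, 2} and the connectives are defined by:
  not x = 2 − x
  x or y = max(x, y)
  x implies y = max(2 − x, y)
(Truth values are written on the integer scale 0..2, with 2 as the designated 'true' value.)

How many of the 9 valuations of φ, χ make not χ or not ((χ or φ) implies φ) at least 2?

4

φ = 0, χ = 0 ↦ 2  ≥
φ = 0, χ = 1 ↦ 1  <
φ = 0, χ = 2 ↦ 2  ≥
φ = 1, χ = 0 ↦ 2  ≥
φ = 1, χ = 1 ↦ 1  <
φ = 1, χ = 2 ↦ 1  <
φ = 2, χ = 0 ↦ 2  ≥
φ = 2, χ = 1 ↦ 1  <
φ = 2, χ = 2 ↦ 0  <
So 4 of the 9 assignments meet the threshold.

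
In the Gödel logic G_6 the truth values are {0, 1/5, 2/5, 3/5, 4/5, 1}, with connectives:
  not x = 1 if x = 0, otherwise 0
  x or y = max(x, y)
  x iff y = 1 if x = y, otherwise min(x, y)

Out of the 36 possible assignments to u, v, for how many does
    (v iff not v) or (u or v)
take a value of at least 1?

value 1: 11 assignments (counts)
value 4/5: 9 assignments
value 3/5: 7 assignments
value 2/5: 5 assignments
value 1/5: 3 assignments
value 0: 1 assignment
So 11 of the 36 assignments meet the threshold.

11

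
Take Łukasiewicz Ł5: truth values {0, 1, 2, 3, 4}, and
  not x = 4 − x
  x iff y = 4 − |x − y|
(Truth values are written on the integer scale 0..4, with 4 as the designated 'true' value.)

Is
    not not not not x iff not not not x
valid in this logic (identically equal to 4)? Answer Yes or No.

No

Counterexample: take x = 0.
not x = not 0 = 4
not not x = not 4 = 0
not not not x = not 0 = 4
not not not not x = not 4 = 0
not x = not 0 = 4
not not x = not 4 = 0
not not not x = not 0 = 4
not not not not x iff not not not x = 0 iff 4 = 0
This gives 0 ≠ 4.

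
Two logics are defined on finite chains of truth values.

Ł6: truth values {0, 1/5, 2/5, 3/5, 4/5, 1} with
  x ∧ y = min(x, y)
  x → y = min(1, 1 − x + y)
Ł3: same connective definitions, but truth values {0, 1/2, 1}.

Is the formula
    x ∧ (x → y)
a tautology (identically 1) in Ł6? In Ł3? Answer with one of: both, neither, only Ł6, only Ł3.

neither

In Ł6: at x = 0, y = 0 the value is 0 — not a tautology.
In Ł3: at x = 0, y = 0 the value is 0 — not a tautology.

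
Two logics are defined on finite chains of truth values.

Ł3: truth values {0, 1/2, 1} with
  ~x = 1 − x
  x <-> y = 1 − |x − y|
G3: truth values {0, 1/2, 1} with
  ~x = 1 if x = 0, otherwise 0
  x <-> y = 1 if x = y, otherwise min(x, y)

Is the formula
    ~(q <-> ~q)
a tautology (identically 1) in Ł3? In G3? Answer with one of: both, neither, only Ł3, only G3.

only G3

In Ł3: at q = 1/2 the value is 0 — not a tautology.
In G3: every assignment gives 1 — tautology.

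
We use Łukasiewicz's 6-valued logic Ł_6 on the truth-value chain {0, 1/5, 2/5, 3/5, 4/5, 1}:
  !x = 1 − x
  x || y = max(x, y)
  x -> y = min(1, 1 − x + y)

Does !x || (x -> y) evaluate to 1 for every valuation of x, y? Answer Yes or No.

No

Counterexample: take x = 1/5, y = 0.
!x = !1/5 = 4/5
x -> y = 1/5 -> 0 = 4/5
!x || (x -> y) = 4/5 || 4/5 = 4/5
This gives 4/5 ≠ 1.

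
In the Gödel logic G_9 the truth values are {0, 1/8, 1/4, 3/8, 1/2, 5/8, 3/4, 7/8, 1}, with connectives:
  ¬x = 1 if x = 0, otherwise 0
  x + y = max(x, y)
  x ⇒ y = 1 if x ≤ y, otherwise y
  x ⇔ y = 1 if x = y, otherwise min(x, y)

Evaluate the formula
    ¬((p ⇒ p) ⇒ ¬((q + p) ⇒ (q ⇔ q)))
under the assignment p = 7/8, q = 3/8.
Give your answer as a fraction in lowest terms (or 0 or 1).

p ⇒ p = 7/8 ⇒ 7/8 = 1
q + p = 3/8 + 7/8 = 7/8
q ⇔ q = 3/8 ⇔ 3/8 = 1
(q + p) ⇒ (q ⇔ q) = 7/8 ⇒ 1 = 1
¬((q + p) ⇒ (q ⇔ q)) = ¬1 = 0
(p ⇒ p) ⇒ ¬((q + p) ⇒ (q ⇔ q)) = 1 ⇒ 0 = 0
¬((p ⇒ p) ⇒ ¬((q + p) ⇒ (q ⇔ q))) = ¬0 = 1

1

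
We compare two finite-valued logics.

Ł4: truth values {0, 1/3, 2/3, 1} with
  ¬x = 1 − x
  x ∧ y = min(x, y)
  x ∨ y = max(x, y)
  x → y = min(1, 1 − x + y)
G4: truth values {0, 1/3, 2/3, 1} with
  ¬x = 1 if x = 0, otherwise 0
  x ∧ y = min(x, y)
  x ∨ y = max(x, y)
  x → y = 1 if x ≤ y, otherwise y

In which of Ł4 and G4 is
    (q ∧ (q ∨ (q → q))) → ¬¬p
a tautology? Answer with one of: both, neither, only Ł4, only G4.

In Ł4: at p = 0, q = 1/3 the value is 2/3 — not a tautology.
In G4: at p = 0, q = 1/3 the value is 0 — not a tautology.

neither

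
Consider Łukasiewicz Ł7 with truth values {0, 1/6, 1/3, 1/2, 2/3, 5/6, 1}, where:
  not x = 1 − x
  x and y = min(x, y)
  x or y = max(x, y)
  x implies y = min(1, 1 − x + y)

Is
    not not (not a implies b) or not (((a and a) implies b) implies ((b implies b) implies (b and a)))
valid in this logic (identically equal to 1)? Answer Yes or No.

Counterexample: take a = 1/6, b = 0.
not a = not 1/6 = 5/6
not a implies b = 5/6 implies 0 = 1/6
not (not a implies b) = not 1/6 = 5/6
not not (not a implies b) = not 5/6 = 1/6
a and a = 1/6 and 1/6 = 1/6
(a and a) implies b = 1/6 implies 0 = 5/6
b implies b = 0 implies 0 = 1
b and a = 0 and 1/6 = 0
(b implies b) implies (b and a) = 1 implies 0 = 0
((a and a) implies b) implies ((b implies b) implies (b and a)) = 5/6 implies 0 = 1/6
not (((a and a) implies b) implies ((b implies b) implies (b and a))) = not 1/6 = 5/6
not not (not a implies b) or not (((a and a) implies b) implies ((b implies b) implies (b and a))) = 1/6 or 5/6 = 5/6
This gives 5/6 ≠ 1.

No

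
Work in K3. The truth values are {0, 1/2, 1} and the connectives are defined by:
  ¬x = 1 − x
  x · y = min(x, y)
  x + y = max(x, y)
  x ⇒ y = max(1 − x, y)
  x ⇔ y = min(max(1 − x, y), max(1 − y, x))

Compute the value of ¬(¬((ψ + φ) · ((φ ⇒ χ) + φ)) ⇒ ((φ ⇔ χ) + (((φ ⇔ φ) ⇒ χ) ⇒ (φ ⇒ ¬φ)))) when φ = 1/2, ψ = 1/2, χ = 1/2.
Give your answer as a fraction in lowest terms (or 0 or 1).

ψ + φ = 1/2 + 1/2 = 1/2
φ ⇒ χ = 1/2 ⇒ 1/2 = 1/2
(φ ⇒ χ) + φ = 1/2 + 1/2 = 1/2
(ψ + φ) · ((φ ⇒ χ) + φ) = 1/2 · 1/2 = 1/2
¬((ψ + φ) · ((φ ⇒ χ) + φ)) = ¬1/2 = 1/2
φ ⇔ χ = 1/2 ⇔ 1/2 = 1/2
φ ⇔ φ = 1/2 ⇔ 1/2 = 1/2
(φ ⇔ φ) ⇒ χ = 1/2 ⇒ 1/2 = 1/2
¬φ = ¬1/2 = 1/2
φ ⇒ ¬φ = 1/2 ⇒ 1/2 = 1/2
((φ ⇔ φ) ⇒ χ) ⇒ (φ ⇒ ¬φ) = 1/2 ⇒ 1/2 = 1/2
(φ ⇔ χ) + (((φ ⇔ φ) ⇒ χ) ⇒ (φ ⇒ ¬φ)) = 1/2 + 1/2 = 1/2
¬((ψ + φ) · ((φ ⇒ χ) + φ)) ⇒ ((φ ⇔ χ) + (((φ ⇔ φ) ⇒ χ) ⇒ (φ ⇒ ¬φ))) = 1/2 ⇒ 1/2 = 1/2
¬(¬((ψ + φ) · ((φ ⇒ χ) + φ)) ⇒ ((φ ⇔ χ) + (((φ ⇔ φ) ⇒ χ) ⇒ (φ ⇒ ¬φ)))) = ¬1/2 = 1/2

1/2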